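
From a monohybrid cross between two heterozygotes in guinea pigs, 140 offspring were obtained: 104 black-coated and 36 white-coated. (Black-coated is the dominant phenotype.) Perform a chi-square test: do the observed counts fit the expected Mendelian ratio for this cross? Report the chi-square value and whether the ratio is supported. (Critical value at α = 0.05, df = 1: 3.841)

0.038; consistent

For a monohybrid cross between heterozygotes with complete dominance, the expected phenotypic ratio is 3:1.
The 3:1 ratio has 4 parts, so with N = 140 the expected counts are:
  black-coated: 140 × 3/4 = 105
  white-coated: 140 × 1/4 = 35
χ² = Σ (O − E)² / E
  black-coated: (104 − 105)² / 105 = 0.0095
  white-coated: (36 − 35)² / 35 = 0.0286
χ² = 0.0095 + 0.0286 = 0.0381 ≈ 0.038
Degrees of freedom = 2 − 1 = 1; critical value at α = 0.05 is 3.841.
Since 0.038 < 3.841, we fail to reject the null hypothesis — the data are consistent with the 3:1 ratio.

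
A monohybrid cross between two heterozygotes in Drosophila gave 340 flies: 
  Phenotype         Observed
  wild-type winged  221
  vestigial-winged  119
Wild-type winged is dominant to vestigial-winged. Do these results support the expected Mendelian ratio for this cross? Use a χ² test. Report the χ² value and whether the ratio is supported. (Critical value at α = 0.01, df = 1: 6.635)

For a monohybrid cross between heterozygotes with complete dominance, the expected phenotypic ratio is 3:1.
Expected counts for N = 340 under a 3:1 ratio (total parts = 4):
  wild-type winged: 340 × 3/4 = 255
  vestigial-winged: 340 × 1/4 = 85
χ² = Σ (O − E)² / E
  wild-type winged: (221 − 255)² / 255 = 4.5333
  vestigial-winged: (119 − 85)² / 85 = 13.6000
χ² = 4.5333 + 13.6000 = 18.1333 ≈ 18.133
Degrees of freedom = 2 − 1 = 1; critical value at α = 0.01 is 6.635.
Since 18.133 > 6.635, we reject the null hypothesis — the data do not fit the 3:1 ratio.

18.133; not consistent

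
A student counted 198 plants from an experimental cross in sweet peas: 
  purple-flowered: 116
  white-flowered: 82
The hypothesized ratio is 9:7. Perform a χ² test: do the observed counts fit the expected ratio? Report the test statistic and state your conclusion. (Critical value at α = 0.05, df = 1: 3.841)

The 9:7 ratio has 16 parts, so with N = 198 the expected counts are:
  purple-flowered: 198 × 9/16 = 111.375
  white-flowered: 198 × 7/16 = 86.625
χ² = Σ (O − E)² / E
  purple-flowered: (116 − 111.375)² / 111.375 = 0.1921
  white-flowered: (82 − 86.625)² / 86.625 = 0.2469
χ² = 0.1921 + 0.2469 = 0.439
Degrees of freedom = 2 − 1 = 1; critical value at α = 0.05 is 3.841.
Since 0.439 < 3.841, we fail to reject the null hypothesis — the data are consistent with the 9:7 ratio.

0.439; consistent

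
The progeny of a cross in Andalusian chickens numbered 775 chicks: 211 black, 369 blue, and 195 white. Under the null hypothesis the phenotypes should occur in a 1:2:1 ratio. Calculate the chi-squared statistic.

2.427

Expected counts for N = 775 under a 1:2:1 ratio (total parts = 4):
  black: 775 × 1/4 = 193.75
  blue: 775 × 2/4 = 387.5
  white: 775 × 1/4 = 193.75
χ² = Σ (O − E)² / E
  black: (211 − 193.75)² / 193.75 = 1.5358
  blue: (369 − 387.5)² / 387.5 = 0.8832
  white: (195 − 193.75)² / 193.75 = 0.0081
χ² = 1.5358 + 0.8832 + 0.0081 = 2.4271 ≈ 2.427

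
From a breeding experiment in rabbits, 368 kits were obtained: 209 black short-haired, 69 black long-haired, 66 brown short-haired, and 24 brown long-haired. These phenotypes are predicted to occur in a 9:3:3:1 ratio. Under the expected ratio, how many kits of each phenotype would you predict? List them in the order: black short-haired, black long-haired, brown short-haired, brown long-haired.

207, 69, 69, 23

Under the 9:3:3:1 hypothesis (Σ ratio = 16, N = 368):
  black short-haired: 368 × 9/16 = 207
  black long-haired: 368 × 3/16 = 69
  brown short-haired: 368 × 3/16 = 69
  brown long-haired: 368 × 1/16 = 23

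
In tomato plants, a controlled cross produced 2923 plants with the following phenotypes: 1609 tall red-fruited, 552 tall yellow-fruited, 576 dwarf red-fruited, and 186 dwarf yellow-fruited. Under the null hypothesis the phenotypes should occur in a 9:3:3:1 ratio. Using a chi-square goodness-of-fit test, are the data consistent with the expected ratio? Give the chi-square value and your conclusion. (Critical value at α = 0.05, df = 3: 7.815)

2.266; consistent

Expected counts for N = 2923 under a 9:3:3:1 ratio (total parts = 16):
  tall red-fruited: 2923 × 9/16 = 1644.1875
  tall yellow-fruited: 2923 × 3/16 = 548.0625
  dwarf red-fruited: 2923 × 3/16 = 548.0625
  dwarf yellow-fruited: 2923 × 1/16 = 182.6875
χ² = Σ (O − E)² / E
  tall red-fruited: (1609 − 1644.1875)² / 1644.1875 = 0.7531
  tall yellow-fruited: (552 − 548.0625)² / 548.0625 = 0.0283
  dwarf red-fruited: (576 − 548.0625)² / 548.0625 = 1.4241
  dwarf yellow-fruited: (186 − 182.6875)² / 182.6875 = 0.0601
χ² = 0.7531 + 0.0283 + 1.4241 + 0.0601 = 2.2656 ≈ 2.266
Degrees of freedom = 4 − 1 = 3; critical value at α = 0.05 is 7.815.
Since 2.266 < 7.815, we fail to reject the null hypothesis — the data are consistent with the 9:3:3:1 ratio.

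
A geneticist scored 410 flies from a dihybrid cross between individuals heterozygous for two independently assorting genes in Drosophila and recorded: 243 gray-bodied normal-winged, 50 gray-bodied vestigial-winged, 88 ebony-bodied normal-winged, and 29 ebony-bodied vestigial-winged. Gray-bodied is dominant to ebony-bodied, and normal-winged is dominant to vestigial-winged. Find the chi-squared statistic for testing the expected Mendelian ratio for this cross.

A dihybrid F₂ with independent assortment and complete dominance at both loci gives a 9:3:3:1 phenotypic ratio.
The 9:3:3:1 ratio has 16 parts, so with N = 410 the expected counts are:
  gray-bodied normal-winged: 410 × 9/16 = 230.625
  gray-bodied vestigial-winged: 410 × 3/16 = 76.875
  ebony-bodied normal-winged: 410 × 3/16 = 76.875
  ebony-bodied vestigial-winged: 410 × 1/16 = 25.625
χ² = Σ (O − E)² / E
  gray-bodied normal-winged: (243 − 230.625)² / 230.625 = 0.6640
  gray-bodied vestigial-winged: (50 − 76.875)² / 76.875 = 9.3953
  ebony-bodied normal-winged: (88 − 76.875)² / 76.875 = 1.6100
  ebony-bodied vestigial-winged: (29 − 25.625)² / 25.625 = 0.4445
χ² = 0.6640 + 9.3953 + 1.6100 + 0.4445 = 12.1138 ≈ 12.114

12.114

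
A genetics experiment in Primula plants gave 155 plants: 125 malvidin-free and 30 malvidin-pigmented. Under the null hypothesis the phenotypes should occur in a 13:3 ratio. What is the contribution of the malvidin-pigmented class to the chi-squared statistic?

The 13:3 ratio has 16 parts, so with N = 155 the expected counts are:
  malvidin-free: 155 × 13/16 = 125.9375
  malvidin-pigmented: 155 × 3/16 = 29.0625
Contribution of malvidin-pigmented: (30 − 29.0625)² / 29.0625 = 0.0302

0.030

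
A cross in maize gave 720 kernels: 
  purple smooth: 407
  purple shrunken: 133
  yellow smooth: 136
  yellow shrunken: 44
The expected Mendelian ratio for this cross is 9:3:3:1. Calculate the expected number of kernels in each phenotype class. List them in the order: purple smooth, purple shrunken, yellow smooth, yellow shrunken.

405, 135, 135, 45

Expected counts for N = 720 under a 9:3:3:1 ratio (total parts = 16):
  purple smooth: 720 × 9/16 = 405
  purple shrunken: 720 × 3/16 = 135
  yellow smooth: 720 × 3/16 = 135
  yellow shrunken: 720 × 1/16 = 45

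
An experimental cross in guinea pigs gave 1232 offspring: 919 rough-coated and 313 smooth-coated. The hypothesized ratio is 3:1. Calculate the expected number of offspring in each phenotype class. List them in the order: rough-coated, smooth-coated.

The 3:1 ratio has 4 parts, so with N = 1232 the expected counts are:
  rough-coated: 1232 × 3/4 = 924
  smooth-coated: 1232 × 1/4 = 308

924, 308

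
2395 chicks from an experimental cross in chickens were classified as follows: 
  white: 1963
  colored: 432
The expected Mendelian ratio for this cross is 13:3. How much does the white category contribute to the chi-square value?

0.150

The 13:3 ratio has 16 parts, so with N = 2395 the expected counts are:
  white: 2395 × 13/16 = 1945.9375
  colored: 2395 × 3/16 = 449.0625
Contribution of white: (1963 − 1945.9375)² / 1945.9375 = 0.1496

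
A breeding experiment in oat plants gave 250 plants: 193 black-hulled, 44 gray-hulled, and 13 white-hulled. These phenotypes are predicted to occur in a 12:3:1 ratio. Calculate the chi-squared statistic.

0.779

Expected counts for N = 250 under a 12:3:1 ratio (total parts = 16):
  black-hulled: 250 × 12/16 = 187.5
  gray-hulled: 250 × 3/16 = 46.875
  white-hulled: 250 × 1/16 = 15.625
χ² = Σ (O − E)² / E
  black-hulled: (193 − 187.5)² / 187.5 = 0.1613
  gray-hulled: (44 − 46.875)² / 46.875 = 0.1763
  white-hulled: (13 − 15.625)² / 15.625 = 0.4410
χ² = 0.1613 + 0.1763 + 0.4410 = 0.7786 ≈ 0.779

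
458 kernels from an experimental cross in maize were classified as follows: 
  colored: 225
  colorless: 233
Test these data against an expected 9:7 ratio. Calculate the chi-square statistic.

The 9:7 ratio has 16 parts, so with N = 458 the expected counts are:
  colored: 458 × 9/16 = 257.625
  colorless: 458 × 7/16 = 200.375
χ² = Σ (O − E)² / E
  colored: (225 − 257.625)² / 257.625 = 4.1316
  colorless: (233 − 200.375)² / 200.375 = 5.3120
χ² = 4.1316 + 5.3120 = 9.4436 ≈ 9.444

9.444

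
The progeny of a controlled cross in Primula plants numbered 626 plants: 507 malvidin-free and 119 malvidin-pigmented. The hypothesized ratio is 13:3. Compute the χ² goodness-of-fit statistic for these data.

The 13:3 ratio has 16 parts, so with N = 626 the expected counts are:
  malvidin-free: 626 × 13/16 = 508.625
  malvidin-pigmented: 626 × 3/16 = 117.375
χ² = Σ (O − E)² / E
  malvidin-free: (507 − 508.625)² / 508.625 = 0.0052
  malvidin-pigmented: (119 − 117.375)² / 117.375 = 0.0225
χ² = 0.0052 + 0.0225 = 0.0277 ≈ 0.028

0.028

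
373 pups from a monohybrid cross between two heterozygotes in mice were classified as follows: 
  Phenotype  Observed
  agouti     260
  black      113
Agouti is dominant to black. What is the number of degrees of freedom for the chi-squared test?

For a monohybrid cross between heterozygotes with complete dominance, the expected phenotypic ratio is 3:1.
A goodness-of-fit test with 2 phenotype classes has df = 2 − 1 = 1.

1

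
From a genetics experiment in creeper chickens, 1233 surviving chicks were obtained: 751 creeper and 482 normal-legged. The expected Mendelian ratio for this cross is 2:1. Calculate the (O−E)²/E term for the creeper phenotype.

Under the 2:1 hypothesis (Σ ratio = 3, N = 1233):
  creeper: 1233 × 2/3 = 822
  normal-legged: 1233 × 1/3 = 411
Contribution of creeper: (751 − 822)² / 822 = 6.1326

6.133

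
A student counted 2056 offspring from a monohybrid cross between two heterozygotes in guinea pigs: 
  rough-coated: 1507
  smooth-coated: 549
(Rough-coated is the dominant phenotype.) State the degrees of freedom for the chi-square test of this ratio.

For a monohybrid cross between heterozygotes with complete dominance, the expected phenotypic ratio is 3:1.
A goodness-of-fit test with 2 phenotype classes has df = 2 − 1 = 1.

1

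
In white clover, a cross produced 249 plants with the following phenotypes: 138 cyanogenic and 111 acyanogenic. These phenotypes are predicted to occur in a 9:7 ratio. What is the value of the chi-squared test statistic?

The 9:7 ratio has 16 parts, so with N = 249 the expected counts are:
  cyanogenic: 249 × 9/16 = 140.0625
  acyanogenic: 249 × 7/16 = 108.9375
χ² = Σ (O − E)² / E
  cyanogenic: (138 − 140.0625)² / 140.0625 = 0.0304
  acyanogenic: (111 − 108.9375)² / 108.9375 = 0.0390
χ² = 0.0304 + 0.0390 = 0.0694 ≈ 0.069

0.069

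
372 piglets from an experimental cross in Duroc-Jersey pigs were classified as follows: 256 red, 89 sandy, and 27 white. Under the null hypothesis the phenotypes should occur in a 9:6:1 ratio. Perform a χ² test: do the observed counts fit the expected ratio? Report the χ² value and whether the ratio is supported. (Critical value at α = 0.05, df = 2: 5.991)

29.331; not consistent

Under the 9:6:1 hypothesis (Σ ratio = 16, N = 372):
  red: 372 × 9/16 = 209.25
  sandy: 372 × 6/16 = 139.5
  white: 372 × 1/16 = 23.25
χ² = Σ (O − E)² / E
  red: (256 − 209.25)² / 209.25 = 10.4447
  sandy: (89 − 139.5)² / 139.5 = 18.2814
  white: (27 − 23.25)² / 23.25 = 0.6048
χ² = 10.4447 + 18.2814 + 0.6048 = 29.3309 ≈ 29.331
Degrees of freedom = 3 − 1 = 2; critical value at α = 0.05 is 5.991.
Since 29.331 > 5.991, we reject the null hypothesis — the data do not fit the 9:6:1 ratio.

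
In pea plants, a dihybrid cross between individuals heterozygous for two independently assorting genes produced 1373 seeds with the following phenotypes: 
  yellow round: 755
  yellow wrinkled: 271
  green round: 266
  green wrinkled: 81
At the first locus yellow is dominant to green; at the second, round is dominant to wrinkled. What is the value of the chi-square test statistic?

1.657

A dihybrid F₂ with independent assortment and complete dominance at both loci gives a 9:3:3:1 phenotypic ratio.
Expected counts for N = 1373 under a 9:3:3:1 ratio (total parts = 16):
  yellow round: 1373 × 9/16 = 772.3125
  yellow wrinkled: 1373 × 3/16 = 257.4375
  green round: 1373 × 3/16 = 257.4375
  green wrinkled: 1373 × 1/16 = 85.8125
χ² = Σ (O − E)² / E
  yellow round: (755 − 772.3125)² / 772.3125 = 0.3881
  yellow wrinkled: (271 − 257.4375)² / 257.4375 = 0.7145
  green round: (266 − 257.4375)² / 257.4375 = 0.2848
  green wrinkled: (81 − 85.8125)² / 85.8125 = 0.2699
χ² = 0.3881 + 0.7145 + 0.2848 + 0.2699 = 1.6573 ≈ 1.657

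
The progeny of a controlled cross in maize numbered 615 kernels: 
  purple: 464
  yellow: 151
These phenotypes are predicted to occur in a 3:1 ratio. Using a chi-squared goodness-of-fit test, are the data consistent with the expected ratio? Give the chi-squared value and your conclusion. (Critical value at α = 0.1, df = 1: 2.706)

The 3:1 ratio has 4 parts, so with N = 615 the expected counts are:
  purple: 615 × 3/4 = 461.25
  yellow: 615 × 1/4 = 153.75
χ² = Σ (O − E)² / E
  purple: (464 − 461.25)² / 461.25 = 0.0164
  yellow: (151 − 153.75)² / 153.75 = 0.0492
χ² = 0.0164 + 0.0492 = 0.0656 ≈ 0.066
Degrees of freedom = 2 − 1 = 1; critical value at α = 0.1 is 2.706.
Since 0.066 < 2.706, we fail to reject the null hypothesis — the data are consistent with the 3:1 ratio.

0.066; consistent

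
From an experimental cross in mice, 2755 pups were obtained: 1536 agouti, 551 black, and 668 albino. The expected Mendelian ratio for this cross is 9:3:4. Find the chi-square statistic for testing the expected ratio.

3.042

Under the 9:3:4 hypothesis (Σ ratio = 16, N = 2755):
  agouti: 2755 × 9/16 = 1549.6875
  black: 2755 × 3/16 = 516.5625
  albino: 2755 × 4/16 = 688.75
χ² = Σ (O − E)² / E
  agouti: (1536 − 1549.6875)² / 1549.6875 = 0.1209
  black: (551 − 516.5625)² / 516.5625 = 2.2958
  albino: (668 − 688.75)² / 688.75 = 0.6251
χ² = 0.1209 + 2.2958 + 0.6251 = 3.0418 ≈ 3.042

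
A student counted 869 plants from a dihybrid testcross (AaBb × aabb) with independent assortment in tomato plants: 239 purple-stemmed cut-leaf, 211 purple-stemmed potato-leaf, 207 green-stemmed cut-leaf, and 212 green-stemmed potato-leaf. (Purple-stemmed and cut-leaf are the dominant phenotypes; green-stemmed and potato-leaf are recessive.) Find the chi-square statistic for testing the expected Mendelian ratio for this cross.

A dihybrid testcross with independent assortment gives a 1:1:1:1 ratio.
Under the 1:1:1:1 hypothesis (Σ ratio = 4, N = 869):
  purple-stemmed cut-leaf: 869 × 1/4 = 217.25
  purple-stemmed potato-leaf: 869 × 1/4 = 217.25
  green-stemmed cut-leaf: 869 × 1/4 = 217.25
  green-stemmed potato-leaf: 869 × 1/4 = 217.25
χ² = Σ (O − E)² / E
  purple-stemmed cut-leaf: (239 − 217.25)² / 217.25 = 2.1775
  purple-stemmed potato-leaf: (211 − 217.25)² / 217.25 = 0.1798
  green-stemmed cut-leaf: (207 − 217.25)² / 217.25 = 0.4836
  green-stemmed potato-leaf: (212 − 217.25)² / 217.25 = 0.1269
χ² = 2.1775 + 0.1798 + 0.4836 + 0.1269 = 2.9678 ≈ 2.968

2.968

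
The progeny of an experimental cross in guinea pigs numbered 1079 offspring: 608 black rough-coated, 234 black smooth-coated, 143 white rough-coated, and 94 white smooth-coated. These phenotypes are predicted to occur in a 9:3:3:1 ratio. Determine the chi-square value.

32.816

Under the 9:3:3:1 hypothesis (Σ ratio = 16, N = 1079):
  black rough-coated: 1079 × 9/16 = 606.9375
  black smooth-coated: 1079 × 3/16 = 202.3125
  white rough-coated: 1079 × 3/16 = 202.3125
  white smooth-coated: 1079 × 1/16 = 67.4375
χ² = Σ (O − E)² / E
  black rough-coated: (608 − 606.9375)² / 606.9375 = 0.0019
  black smooth-coated: (234 − 202.3125)² / 202.3125 = 4.9631
  white rough-coated: (143 − 202.3125)² / 202.3125 = 17.3888
  white smooth-coated: (94 − 67.4375)² / 67.4375 = 10.4625
χ² = 0.0019 + 4.9631 + 17.3888 + 10.4625 = 32.8163 ≈ 32.816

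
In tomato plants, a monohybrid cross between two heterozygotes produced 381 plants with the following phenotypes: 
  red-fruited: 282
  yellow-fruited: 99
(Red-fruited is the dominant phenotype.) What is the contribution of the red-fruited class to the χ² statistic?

0.049

For a monohybrid cross between heterozygotes with complete dominance, the expected phenotypic ratio is 3:1.
Under the 3:1 hypothesis (Σ ratio = 4, N = 381):
  red-fruited: 381 × 3/4 = 285.75
  yellow-fruited: 381 × 1/4 = 95.25
Contribution of red-fruited: (282 − 285.75)² / 285.75 = 0.0492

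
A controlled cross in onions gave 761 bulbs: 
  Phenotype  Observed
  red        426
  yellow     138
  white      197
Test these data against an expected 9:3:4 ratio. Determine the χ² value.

Expected counts for N = 761 under a 9:3:4 ratio (total parts = 16):
  red: 761 × 9/16 = 428.0625
  yellow: 761 × 3/16 = 142.6875
  white: 761 × 4/16 = 190.25
χ² = Σ (O − E)² / E
  red: (426 − 428.0625)² / 428.0625 = 0.0099
  yellow: (138 − 142.6875)² / 142.6875 = 0.1540
  white: (197 − 190.25)² / 190.25 = 0.2395
χ² = 0.0099 + 0.1540 + 0.2395 = 0.4034 ≈ 0.403

0.403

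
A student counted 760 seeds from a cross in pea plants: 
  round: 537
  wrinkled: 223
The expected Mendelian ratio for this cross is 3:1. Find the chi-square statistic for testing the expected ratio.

Expected counts for N = 760 under a 3:1 ratio (total parts = 4):
  round: 760 × 3/4 = 570
  wrinkled: 760 × 1/4 = 190
χ² = Σ (O − E)² / E
  round: (537 − 570)² / 570 = 1.9105
  wrinkled: (223 − 190)² / 190 = 5.7316
χ² = 1.9105 + 5.7316 = 7.6421 ≈ 7.642

7.642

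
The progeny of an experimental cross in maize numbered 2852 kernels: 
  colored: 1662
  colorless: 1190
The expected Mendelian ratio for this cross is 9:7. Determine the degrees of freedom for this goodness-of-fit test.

A goodness-of-fit test with 2 phenotype classes has df = 2 − 1 = 1.

1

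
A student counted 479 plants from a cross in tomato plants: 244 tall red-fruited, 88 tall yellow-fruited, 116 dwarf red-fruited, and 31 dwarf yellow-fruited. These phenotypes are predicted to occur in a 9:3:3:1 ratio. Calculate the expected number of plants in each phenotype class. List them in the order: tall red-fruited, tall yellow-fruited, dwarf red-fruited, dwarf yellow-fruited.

Under the 9:3:3:1 hypothesis (Σ ratio = 16, N = 479):
  tall red-fruited: 479 × 9/16 = 269.4375
  tall yellow-fruited: 479 × 3/16 = 89.8125
  dwarf red-fruited: 479 × 3/16 = 89.8125
  dwarf yellow-fruited: 479 × 1/16 = 29.9375

269.4375, 89.8125, 89.8125, 29.9375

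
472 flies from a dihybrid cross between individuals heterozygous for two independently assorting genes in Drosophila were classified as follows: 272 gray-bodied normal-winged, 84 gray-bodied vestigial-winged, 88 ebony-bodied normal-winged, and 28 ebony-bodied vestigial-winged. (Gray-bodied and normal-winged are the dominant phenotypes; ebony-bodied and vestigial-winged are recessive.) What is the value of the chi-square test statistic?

A dihybrid F₂ with independent assortment and complete dominance at both loci gives a 9:3:3:1 phenotypic ratio.
Total ratio parts = 16. Expected numbers out of 472:
  gray-bodied normal-winged: 472 × 9/16 = 265.5
  gray-bodied vestigial-winged: 472 × 3/16 = 88.5
  ebony-bodied normal-winged: 472 × 3/16 = 88.5
  ebony-bodied vestigial-winged: 472 × 1/16 = 29.5
χ² = Σ (O − E)² / E
  gray-bodied normal-winged: (272 − 265.5)² / 265.5 = 0.1591
  gray-bodied vestigial-winged: (84 − 88.5)² / 88.5 = 0.2288
  ebony-bodied normal-winged: (88 − 88.5)² / 88.5 = 0.0028
  ebony-bodied vestigial-winged: (28 − 29.5)² / 29.5 = 0.0763
χ² = 0.1591 + 0.2288 + 0.0028 + 0.0763 = 0.467

0.467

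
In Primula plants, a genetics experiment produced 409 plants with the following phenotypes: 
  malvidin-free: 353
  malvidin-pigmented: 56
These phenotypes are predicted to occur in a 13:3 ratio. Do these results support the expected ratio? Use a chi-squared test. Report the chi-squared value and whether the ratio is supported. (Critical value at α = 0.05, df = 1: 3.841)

6.869; not consistent

The 13:3 ratio has 16 parts, so with N = 409 the expected counts are:
  malvidin-free: 409 × 13/16 = 332.3125
  malvidin-pigmented: 409 × 3/16 = 76.6875
χ² = Σ (O − E)² / E
  malvidin-free: (353 − 332.3125)² / 332.3125 = 1.2879
  malvidin-pigmented: (56 − 76.6875)² / 76.6875 = 5.5807
χ² = 1.2879 + 5.5807 = 6.8686 ≈ 6.869
Degrees of freedom = 2 − 1 = 1; critical value at α = 0.05 is 3.841.
Since 6.869 > 3.841, we reject the null hypothesis — the data do not fit the 13:3 ratio.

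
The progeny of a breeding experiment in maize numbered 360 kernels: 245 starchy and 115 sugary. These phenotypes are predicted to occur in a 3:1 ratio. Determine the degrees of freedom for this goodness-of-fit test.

1

A goodness-of-fit test with 2 phenotype classes has df = 2 − 1 = 1.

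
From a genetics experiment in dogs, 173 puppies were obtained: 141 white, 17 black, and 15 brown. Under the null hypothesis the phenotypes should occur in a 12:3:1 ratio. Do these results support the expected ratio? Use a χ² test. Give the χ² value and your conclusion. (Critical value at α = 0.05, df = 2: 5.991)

Under the 12:3:1 hypothesis (Σ ratio = 16, N = 173):
  white: 173 × 12/16 = 129.75
  black: 173 × 3/16 = 32.4375
  brown: 173 × 1/16 = 10.8125
χ² = Σ (O − E)² / E
  white: (141 − 129.75)² / 129.75 = 0.9754
  black: (17 − 32.4375)² / 32.4375 = 7.3469
  brown: (15 − 10.8125)² / 10.8125 = 1.6217
χ² = 0.9754 + 7.3469 + 1.6217 = 9.944
Degrees of freedom = 3 − 1 = 2; critical value at α = 0.05 is 5.991.
Since 9.944 > 5.991, we reject the null hypothesis — the data do not fit the 12:3:1 ratio.

9.944; not consistent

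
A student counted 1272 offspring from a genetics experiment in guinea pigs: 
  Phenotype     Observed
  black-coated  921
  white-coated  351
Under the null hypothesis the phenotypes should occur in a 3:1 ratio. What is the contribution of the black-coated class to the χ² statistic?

1.142

Under the 3:1 hypothesis (Σ ratio = 4, N = 1272):
  black-coated: 1272 × 3/4 = 954
  white-coated: 1272 × 1/4 = 318
Contribution of black-coated: (921 − 954)² / 954 = 1.1415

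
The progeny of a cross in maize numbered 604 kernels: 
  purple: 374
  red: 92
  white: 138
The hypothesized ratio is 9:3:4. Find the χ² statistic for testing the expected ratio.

Under the 9:3:4 hypothesis (Σ ratio = 16, N = 604):
  purple: 604 × 9/16 = 339.75
  red: 604 × 3/16 = 113.25
  white: 604 × 4/16 = 151
χ² = Σ (O − E)² / E
  purple: (374 − 339.75)² / 339.75 = 3.4527
  red: (92 − 113.25)² / 113.25 = 3.9873
  white: (138 − 151)² / 151 = 1.1192
χ² = 3.4527 + 3.9873 + 1.1192 = 8.5592 ≈ 8.559

8.559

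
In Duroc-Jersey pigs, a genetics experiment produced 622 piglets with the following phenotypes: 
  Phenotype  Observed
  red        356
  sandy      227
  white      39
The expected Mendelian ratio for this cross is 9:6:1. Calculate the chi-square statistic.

0.275

The 9:6:1 ratio has 16 parts, so with N = 622 the expected counts are:
  red: 622 × 9/16 = 349.875
  sandy: 622 × 6/16 = 233.25
  white: 622 × 1/16 = 38.875
χ² = Σ (O − E)² / E
  red: (356 − 349.875)² / 349.875 = 0.1072
  sandy: (227 − 233.25)² / 233.25 = 0.1675
  white: (39 − 38.875)² / 38.875 = 0.0004
χ² = 0.1072 + 0.1675 + 0.0004 = 0.2751 ≈ 0.275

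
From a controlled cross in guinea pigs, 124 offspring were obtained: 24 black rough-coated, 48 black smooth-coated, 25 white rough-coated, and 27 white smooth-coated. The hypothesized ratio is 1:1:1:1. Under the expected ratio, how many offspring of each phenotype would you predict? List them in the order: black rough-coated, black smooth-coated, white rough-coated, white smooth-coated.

31, 31, 31, 31

Under the 1:1:1:1 hypothesis (Σ ratio = 4, N = 124):
  black rough-coated: 124 × 1/4 = 31
  black smooth-coated: 124 × 1/4 = 31
  white rough-coated: 124 × 1/4 = 31
  white smooth-coated: 124 × 1/4 = 31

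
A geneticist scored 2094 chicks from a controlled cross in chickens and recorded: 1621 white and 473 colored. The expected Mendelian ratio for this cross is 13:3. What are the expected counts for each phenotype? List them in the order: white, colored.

1701.375, 392.625

The 13:3 ratio has 16 parts, so with N = 2094 the expected counts are:
  white: 2094 × 13/16 = 1701.375
  colored: 2094 × 3/16 = 392.625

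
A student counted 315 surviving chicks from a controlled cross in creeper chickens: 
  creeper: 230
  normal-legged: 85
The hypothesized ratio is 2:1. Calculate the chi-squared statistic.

5.714

Expected counts for N = 315 under a 2:1 ratio (total parts = 3):
  creeper: 315 × 2/3 = 210
  normal-legged: 315 × 1/3 = 105
χ² = Σ (O − E)² / E
  creeper: (230 − 210)² / 210 = 1.9048
  normal-legged: (85 − 105)² / 105 = 3.8095
χ² = 1.9048 + 3.8095 = 5.7143 ≈ 5.714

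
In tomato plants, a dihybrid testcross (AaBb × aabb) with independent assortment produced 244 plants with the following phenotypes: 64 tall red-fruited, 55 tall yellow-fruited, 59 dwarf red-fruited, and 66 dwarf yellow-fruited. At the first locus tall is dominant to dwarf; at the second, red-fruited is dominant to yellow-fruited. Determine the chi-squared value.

1.213

A dihybrid testcross with independent assortment gives a 1:1:1:1 ratio.
Expected counts for N = 244 under a 1:1:1:1 ratio (total parts = 4):
  tall red-fruited: 244 × 1/4 = 61
  tall yellow-fruited: 244 × 1/4 = 61
  dwarf red-fruited: 244 × 1/4 = 61
  dwarf yellow-fruited: 244 × 1/4 = 61
χ² = Σ (O − E)² / E
  tall red-fruited: (64 − 61)² / 61 = 0.1475
  tall yellow-fruited: (55 − 61)² / 61 = 0.5902
  dwarf red-fruited: (59 − 61)² / 61 = 0.0656
  dwarf yellow-fruited: (66 − 61)² / 61 = 0.4098
χ² = 0.1475 + 0.5902 + 0.0656 + 0.4098 = 1.2131 ≈ 1.213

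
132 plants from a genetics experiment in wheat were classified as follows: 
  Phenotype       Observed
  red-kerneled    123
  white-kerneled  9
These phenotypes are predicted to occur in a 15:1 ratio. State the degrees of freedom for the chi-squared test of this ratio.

1

A goodness-of-fit test with 2 phenotype classes has df = 2 − 1 = 1.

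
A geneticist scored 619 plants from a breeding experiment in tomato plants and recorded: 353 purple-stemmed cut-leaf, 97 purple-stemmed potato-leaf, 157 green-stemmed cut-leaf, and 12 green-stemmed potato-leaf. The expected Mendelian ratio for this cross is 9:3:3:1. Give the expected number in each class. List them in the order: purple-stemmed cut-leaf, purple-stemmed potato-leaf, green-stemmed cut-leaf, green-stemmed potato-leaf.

348.1875, 116.0625, 116.0625, 38.6875

Under the 9:3:3:1 hypothesis (Σ ratio = 16, N = 619):
  purple-stemmed cut-leaf: 619 × 9/16 = 348.1875
  purple-stemmed potato-leaf: 619 × 3/16 = 116.0625
  green-stemmed cut-leaf: 619 × 3/16 = 116.0625
  green-stemmed potato-leaf: 619 × 1/16 = 38.6875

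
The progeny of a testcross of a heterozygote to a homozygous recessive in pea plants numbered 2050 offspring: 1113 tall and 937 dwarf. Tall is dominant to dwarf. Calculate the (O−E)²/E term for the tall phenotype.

7.555

A testcross of a heterozygote (Aa × aa) gives a 1:1 phenotypic ratio.
Total ratio parts = 2. Expected numbers out of 2050:
  tall: 2050 × 1/2 = 1025
  dwarf: 2050 × 1/2 = 1025
Contribution of tall: (1113 − 1025)² / 1025 = 7.5551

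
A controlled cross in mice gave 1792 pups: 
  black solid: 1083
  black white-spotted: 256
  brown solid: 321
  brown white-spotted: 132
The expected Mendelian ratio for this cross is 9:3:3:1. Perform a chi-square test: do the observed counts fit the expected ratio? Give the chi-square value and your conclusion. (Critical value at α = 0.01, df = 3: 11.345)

Under the 9:3:3:1 hypothesis (Σ ratio = 16, N = 1792):
  black solid: 1792 × 9/16 = 1008
  black white-spotted: 1792 × 3/16 = 336
  brown solid: 1792 × 3/16 = 336
  brown white-spotted: 1792 × 1/16 = 112
χ² = Σ (O − E)² / E
  black solid: (1083 − 1008)² / 1008 = 5.5804
  black white-spotted: (256 − 336)² / 336 = 19.0476
  brown solid: (321 − 336)² / 336 = 0.6696
  brown white-spotted: (132 − 112)² / 112 = 3.5714
χ² = 5.5804 + 19.0476 + 0.6696 + 3.5714 = 28.869
Degrees of freedom = 4 − 1 = 3; critical value at α = 0.01 is 11.345.
Since 28.869 > 11.345, we reject the null hypothesis — the data do not fit the 9:3:3:1 ratio.

28.869; not consistent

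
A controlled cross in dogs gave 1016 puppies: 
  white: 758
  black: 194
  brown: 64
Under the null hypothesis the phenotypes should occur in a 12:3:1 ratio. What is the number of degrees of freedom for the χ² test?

2

A goodness-of-fit test with 3 phenotype classes has df = 3 − 1 = 2.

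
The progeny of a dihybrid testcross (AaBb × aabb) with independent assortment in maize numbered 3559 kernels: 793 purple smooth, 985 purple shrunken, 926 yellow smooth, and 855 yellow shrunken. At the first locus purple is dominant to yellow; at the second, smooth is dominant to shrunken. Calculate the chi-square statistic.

A dihybrid testcross with independent assortment gives a 1:1:1:1 ratio.
Total ratio parts = 4. Expected numbers out of 3559:
  purple smooth: 3559 × 1/4 = 889.75
  purple shrunken: 3559 × 1/4 = 889.75
  yellow smooth: 3559 × 1/4 = 889.75
  yellow shrunken: 3559 × 1/4 = 889.75
χ² = Σ (O − E)² / E
  purple smooth: (793 − 889.75)² / 889.75 = 10.5204
  purple shrunken: (985 − 889.75)² / 889.75 = 10.1968
  yellow smooth: (926 − 889.75)² / 889.75 = 1.4769
  yellow shrunken: (855 − 889.75)² / 889.75 = 1.3572
χ² = 10.5204 + 10.1968 + 1.4769 + 1.3572 = 23.5513 ≈ 23.551

23.551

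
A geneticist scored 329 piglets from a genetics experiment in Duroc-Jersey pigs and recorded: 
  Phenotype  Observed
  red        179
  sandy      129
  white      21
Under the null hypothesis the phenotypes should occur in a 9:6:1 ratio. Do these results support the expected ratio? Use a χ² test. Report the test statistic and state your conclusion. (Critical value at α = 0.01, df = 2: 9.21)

Expected counts for N = 329 under a 9:6:1 ratio (total parts = 16):
  red: 329 × 9/16 = 185.0625
  sandy: 329 × 6/16 = 123.375
  white: 329 × 1/16 = 20.5625
χ² = Σ (O − E)² / E
  red: (179 − 185.0625)² / 185.0625 = 0.1986
  sandy: (129 − 123.375)² / 123.375 = 0.2565
  white: (21 − 20.5625)² / 20.5625 = 0.0093
χ² = 0.1986 + 0.2565 + 0.0093 = 0.4644 ≈ 0.464
Degrees of freedom = 3 − 1 = 2; critical value at α = 0.01 is 9.21.
Since 0.464 < 9.21, we fail to reject the null hypothesis — the data are consistent with the 9:6:1 ratio.

0.464; consistent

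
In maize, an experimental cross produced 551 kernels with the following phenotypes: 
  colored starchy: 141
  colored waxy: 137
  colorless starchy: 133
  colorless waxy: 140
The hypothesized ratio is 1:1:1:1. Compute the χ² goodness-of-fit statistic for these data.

The 1:1:1:1 ratio has 4 parts, so with N = 551 the expected counts are:
  colored starchy: 551 × 1/4 = 137.75
  colored waxy: 551 × 1/4 = 137.75
  colorless starchy: 551 × 1/4 = 137.75
  colorless waxy: 551 × 1/4 = 137.75
χ² = Σ (O − E)² / E
  colored starchy: (141 − 137.75)² / 137.75 = 0.0767
  colored waxy: (137 − 137.75)² / 137.75 = 0.0041
  colorless starchy: (133 − 137.75)² / 137.75 = 0.1638
  colorless waxy: (140 − 137.75)² / 137.75 = 0.0368
χ² = 0.0767 + 0.0041 + 0.1638 + 0.0368 = 0.2814 ≈ 0.281

0.281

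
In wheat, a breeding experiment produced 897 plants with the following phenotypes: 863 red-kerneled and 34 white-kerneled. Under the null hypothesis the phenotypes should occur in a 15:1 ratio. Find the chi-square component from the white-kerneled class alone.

Expected counts for N = 897 under a 15:1 ratio (total parts = 16):
  red-kerneled: 897 × 15/16 = 840.9375
  white-kerneled: 897 × 1/16 = 56.0625
Contribution of white-kerneled: (34 − 56.0625)² / 56.0625 = 8.6823

8.682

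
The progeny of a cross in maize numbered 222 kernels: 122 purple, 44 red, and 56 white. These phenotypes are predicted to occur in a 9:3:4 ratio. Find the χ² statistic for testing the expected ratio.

Under the 9:3:4 hypothesis (Σ ratio = 16, N = 222):
  purple: 222 × 9/16 = 124.875
  red: 222 × 3/16 = 41.625
  white: 222 × 4/16 = 55.5
χ² = Σ (O − E)² / E
  purple: (122 − 124.875)² / 124.875 = 0.0662
  red: (44 − 41.625)² / 41.625 = 0.1355
  white: (56 − 55.5)² / 55.5 = 0.0045
χ² = 0.0662 + 0.1355 + 0.0045 = 0.2062 ≈ 0.206

0.206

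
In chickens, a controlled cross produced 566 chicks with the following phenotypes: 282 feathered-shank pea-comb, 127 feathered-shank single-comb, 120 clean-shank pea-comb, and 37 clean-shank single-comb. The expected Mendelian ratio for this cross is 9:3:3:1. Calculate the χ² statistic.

10.151

The 9:3:3:1 ratio has 16 parts, so with N = 566 the expected counts are:
  feathered-shank pea-comb: 566 × 9/16 = 318.375
  feathered-shank single-comb: 566 × 3/16 = 106.125
  clean-shank pea-comb: 566 × 3/16 = 106.125
  clean-shank single-comb: 566 × 1/16 = 35.375
χ² = Σ (O − E)² / E
  feathered-shank pea-comb: (282 − 318.375)² / 318.375 = 4.1559
  feathered-shank single-comb: (127 − 106.125)² / 106.125 = 4.1062
  clean-shank pea-comb: (120 − 106.125)² / 106.125 = 1.8140
  clean-shank single-comb: (37 − 35.375)² / 35.375 = 0.0746
χ² = 4.1559 + 4.1062 + 1.8140 + 0.0746 = 10.1507 ≈ 10.151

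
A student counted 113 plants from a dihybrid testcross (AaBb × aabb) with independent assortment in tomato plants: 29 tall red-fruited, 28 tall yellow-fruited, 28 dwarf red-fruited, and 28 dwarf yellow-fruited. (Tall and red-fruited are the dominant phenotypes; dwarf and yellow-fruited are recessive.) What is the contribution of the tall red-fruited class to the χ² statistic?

A dihybrid testcross with independent assortment gives a 1:1:1:1 ratio.
The 1:1:1:1 ratio has 4 parts, so with N = 113 the expected counts are:
  tall red-fruited: 113 × 1/4 = 28.25
  tall yellow-fruited: 113 × 1/4 = 28.25
  dwarf red-fruited: 113 × 1/4 = 28.25
  dwarf yellow-fruited: 113 × 1/4 = 28.25
Contribution of tall red-fruited: (29 − 28.25)² / 28.25 = 0.0199

0.020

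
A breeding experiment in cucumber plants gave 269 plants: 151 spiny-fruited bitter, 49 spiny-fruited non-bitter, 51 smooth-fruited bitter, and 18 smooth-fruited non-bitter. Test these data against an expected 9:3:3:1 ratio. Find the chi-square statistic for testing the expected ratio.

0.132

Under the 9:3:3:1 hypothesis (Σ ratio = 16, N = 269):
  spiny-fruited bitter: 269 × 9/16 = 151.3125
  spiny-fruited non-bitter: 269 × 3/16 = 50.4375
  smooth-fruited bitter: 269 × 3/16 = 50.4375
  smooth-fruited non-bitter: 269 × 1/16 = 16.8125
χ² = Σ (O − E)² / E
  spiny-fruited bitter: (151 − 151.3125)² / 151.3125 = 0.0006
  spiny-fruited non-bitter: (49 − 50.4375)² / 50.4375 = 0.0410
  smooth-fruited bitter: (51 − 50.4375)² / 50.4375 = 0.0063
  smooth-fruited non-bitter: (18 − 16.8125)² / 16.8125 = 0.0839
χ² = 0.0006 + 0.0410 + 0.0063 + 0.0839 = 0.1318 ≈ 0.132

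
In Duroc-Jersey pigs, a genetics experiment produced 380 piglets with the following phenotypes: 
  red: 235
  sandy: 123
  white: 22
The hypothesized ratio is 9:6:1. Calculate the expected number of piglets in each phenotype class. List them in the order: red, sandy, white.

213.75, 142.5, 23.75

Under the 9:6:1 hypothesis (Σ ratio = 16, N = 380):
  red: 380 × 9/16 = 213.75
  sandy: 380 × 6/16 = 142.5
  white: 380 × 1/16 = 23.75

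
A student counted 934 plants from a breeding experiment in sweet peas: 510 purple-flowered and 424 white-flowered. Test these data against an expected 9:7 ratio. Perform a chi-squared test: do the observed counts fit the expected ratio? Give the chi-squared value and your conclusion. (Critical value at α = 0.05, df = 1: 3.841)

Expected counts for N = 934 under a 9:7 ratio (total parts = 16):
  purple-flowered: 934 × 9/16 = 525.375
  white-flowered: 934 × 7/16 = 408.625
χ² = Σ (O − E)² / E
  purple-flowered: (510 − 525.375)² / 525.375 = 0.4499
  white-flowered: (424 − 408.625)² / 408.625 = 0.5785
χ² = 0.4499 + 0.5785 = 1.0284 ≈ 1.028
Degrees of freedom = 2 − 1 = 1; critical value at α = 0.05 is 3.841.
Since 1.028 < 3.841, we fail to reject the null hypothesis — the data are consistent with the 9:7 ratio.

1.028; consistent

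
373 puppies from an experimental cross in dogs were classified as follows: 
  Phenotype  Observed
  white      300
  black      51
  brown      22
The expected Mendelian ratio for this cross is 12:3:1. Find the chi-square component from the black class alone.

5.128

The 12:3:1 ratio has 16 parts, so with N = 373 the expected counts are:
  white: 373 × 12/16 = 279.75
  black: 373 × 3/16 = 69.9375
  brown: 373 × 1/16 = 23.3125
Contribution of black: (51 − 69.9375)² / 69.9375 = 5.1278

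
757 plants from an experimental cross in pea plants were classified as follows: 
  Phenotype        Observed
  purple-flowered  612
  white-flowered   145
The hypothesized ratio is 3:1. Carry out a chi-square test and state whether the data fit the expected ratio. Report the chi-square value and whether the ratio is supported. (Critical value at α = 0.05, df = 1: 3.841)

13.795; not consistent

Under the 3:1 hypothesis (Σ ratio = 4, N = 757):
  purple-flowered: 757 × 3/4 = 567.75
  white-flowered: 757 × 1/4 = 189.25
χ² = Σ (O − E)² / E
  purple-flowered: (612 − 567.75)² / 567.75 = 3.4488
  white-flowered: (145 − 189.25)² / 189.25 = 10.3464
χ² = 3.4488 + 10.3464 = 13.7952 ≈ 13.795
Degrees of freedom = 2 − 1 = 1; critical value at α = 0.05 is 3.841.
Since 13.795 > 3.841, we reject the null hypothesis — the data do not fit the 3:1 ratio.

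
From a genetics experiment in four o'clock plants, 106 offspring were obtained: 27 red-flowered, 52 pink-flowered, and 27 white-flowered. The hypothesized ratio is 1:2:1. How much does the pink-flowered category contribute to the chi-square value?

0.019

Under the 1:2:1 hypothesis (Σ ratio = 4, N = 106):
  red-flowered: 106 × 1/4 = 26.5
  pink-flowered: 106 × 2/4 = 53
  white-flowered: 106 × 1/4 = 26.5
Contribution of pink-flowered: (52 − 53)² / 53 = 0.0189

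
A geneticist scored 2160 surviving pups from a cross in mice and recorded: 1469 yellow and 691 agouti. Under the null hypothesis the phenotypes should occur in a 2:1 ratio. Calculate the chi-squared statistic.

1.752

Under the 2:1 hypothesis (Σ ratio = 3, N = 2160):
  yellow: 2160 × 2/3 = 1440
  agouti: 2160 × 1/3 = 720
χ² = Σ (O − E)² / E
  yellow: (1469 − 1440)² / 1440 = 0.5840
  agouti: (691 − 720)² / 720 = 1.1681
χ² = 0.5840 + 1.1681 = 1.7521 ≈ 1.752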